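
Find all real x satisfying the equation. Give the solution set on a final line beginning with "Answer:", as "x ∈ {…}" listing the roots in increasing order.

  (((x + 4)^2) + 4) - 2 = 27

Step 1. [(((x + 4)^2) + 4) - 2 = 27] 2 comes off first (add 2), so sub: ((x + 4)^2) + 4 = 29.
Step 2. [((x + 4)^2) + 4 = 29] +4 is outermost — subtract 4 both sides. So sub: (x + 4)^2 = 25.
Step 3. [(x + 4)^2 = 25] √ both sides: 25 ≥ 0 gives two branches. So sqrt: x + 4 = 5 or -5.
Step 4. [x + 4 = 5 or -5] the outer +4 inverts by subtracting 4. So sub: x = 1 or -9.

Answer: x ∈ {-9, 1}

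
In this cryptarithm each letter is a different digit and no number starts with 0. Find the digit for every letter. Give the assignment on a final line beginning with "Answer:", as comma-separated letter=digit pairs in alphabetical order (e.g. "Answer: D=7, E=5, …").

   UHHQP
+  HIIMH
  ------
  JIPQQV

Step 1. [J] the sum has 6 digits but both addends have 5; that extra leading digit J is the final carry, namely 1 ⇒ J=1.
Step 2. [col 1: P + H ≡ V (mod 10)] no forcing yet in column 1 (carry-in 0); H=4 is free and consistent — try it, so H=4.
Step 3. [col 1: P + H ≡ V (mod 10)] V=0 is one option consistent with column 1 (P + H ≡ V (mod 10), carry-in 0) — take it, so V=0.
Step 4. [col 1: P + H ≡ V (mod 10)] column 1 reads P+H+carry(0)=V with H=4, V=0; with digits 0,1,4 already taken and all letters distinct, the only value for P is 6. So P=6.
Step 5. [col 2: Q + M ≡ Q (mod 10)] in column 2 we have Q+M≡Q with carry-in 1; given nothing yet and digits 0,1,4,6 already taken and all letters distinct, that pins M to 9 ⇒ M=9.
Step 6. [col 2: Q + M ≡ Q (mod 10)] Q=7 is one option consistent with column 2 (Q + M ≡ Q (mod 10), carry-in 1) — take it, so Q=7.
Step 7. [col 3: H + I ≡ Q (mod 10)] from column 3 (H=4, Q=7, carry-in 1, digits 0,1,4,6,7,9 already taken and all letters distinct): I must equal 2 ⇒ I=2.
Step 8. [col 5: U + H ≡ I (mod 10)] column 5 reads U+H+carry(0)=I with H=4, I=2; with digits 0,1,2,4,6,7,9 already taken and all letters distinct, the only value for U is 8 ⇒ U=8.

Answer: H=4, I=2, J=1, M=9, P=6, Q=7, U=8, V=0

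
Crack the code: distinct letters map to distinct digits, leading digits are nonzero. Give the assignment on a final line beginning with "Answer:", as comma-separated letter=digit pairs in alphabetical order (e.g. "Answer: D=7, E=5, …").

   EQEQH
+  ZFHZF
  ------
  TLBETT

Step 1. [col 1: H + F ≡ T (mod 10)] T=1 is one option consistent with column 1 (H + F ≡ T (mod 10), carry-in 0) — take it ⇒ T=1.
Step 2. [col 1: H + F ≡ T (mod 10)] several values work for H in column 1 (H + F ≡ T (mod 10), carry-in 0); try H=9 ⇒ H=9.
Step 3. [col 1: H + F ≡ T (mod 10)] column 1: given H=9, T=1, carry-in 0, and digits 1,9 already taken and all letters distinct, H+F≡T (mod 10) forces F=2, so F=2.
Step 4. [col 2: Q + Z ≡ T (mod 10)] column 2 (Q + Z ≡ T (mod 10), carry-in 1) doesn't pin Q yet; pick Q=3 and continue, so Q=3.
Step 5. [col 2: Q + Z ≡ T (mod 10)] column 2: given Q=3, T=1, carry-in 1, and digits 1,2,3,9 already taken and all letters distinct, Q+Z≡T (mod 10) forces Z=7, so Z=7.
Step 6. [col 3: E + H ≡ E (mod 10)] several values work for E in column 3 (E + H ≡ E (mod 10), carry-in 1); try E=8. So E=8.
Step 7. [col 4: Q + F ≡ B (mod 10)] column 4: given Q=3, F=2, carry-in 1, and digits 1,2,3,7,8,9 already taken and all letters distinct, Q+F≡B (mod 10) forces B=6. So B=6.
Step 8. [col 5: E + Z ≡ L (mod 10)] from column 5 (E=8, Z=7, carry-in 0, digits 1,2,3,6,7,8,9 already taken and all letters distinct): L must equal 5 ⇒ L=5.

Answer: B=6, E=8, F=2, H=9, L=5, Q=3, T=1, Z=7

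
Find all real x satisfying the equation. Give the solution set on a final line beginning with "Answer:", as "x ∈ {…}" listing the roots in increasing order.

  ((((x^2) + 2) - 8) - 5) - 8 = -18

Step 1. [((((x^2) + 2) - 8) - 5) - 8 = -18] 8 comes off first (add 8). So sub: (((x^2) + 2) - 8) - 5 = -10.
Step 2. [(((x^2) + 2) - 8) - 5 = -10] peel the -5: add 5 from each side. So sub: ((x^2) + 2) - 8 = -5.
Step 3. [((x^2) + 2) - 8 = -5] add 8: x sits inside (… - 8) ⇒ sub: (x^2) + 2 = 3.
Step 4. [(x^2) + 2 = 3] peel the +2: subtract 2 from each side ⇒ sub: x^2 = 1.
Step 5. [x^2 = 1] √ both sides: 1 ≥ 0 gives two branches ⇒ sqrt: x = 1 or -1.

Answer: x ∈ {-1, 1}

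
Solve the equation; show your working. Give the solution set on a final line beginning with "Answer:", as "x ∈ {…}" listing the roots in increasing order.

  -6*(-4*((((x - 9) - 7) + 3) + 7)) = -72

Step 1. [-6*(-4*((((x - 9) - 7) + 3) + 7)) = -72] -6·(inner) — divide through by -6 ⇒ div: -4*((((x - 9) - 7) + 3) + 7) = 12.
Step 2. [-4*((((x - 9) - 7) + 3) + 7) = 12] -4 out front; divide by -4 ⇒ div: (((x - 9) - 7) + 3) + 7 = -3.
Step 3. [(((x - 9) - 7) + 3) + 7 = -3] the outer +7 inverts by subtracting 7, so sub: ((x - 9) - 7) + 3 = -10.
Step 4. [((x - 9) - 7) + 3 = -10] subtract 3: x sits inside (… + 3), so sub: (x - 9) - 7 = -13.
Step 5. [(x - 9) - 7 = -13] the outer -7 inverts by adding 7, so sub: x - 9 = -6.
Step 6. [x - 9 = -6] add 9: x sits inside (… - 9). So sub: x = 3.

Answer: x ∈ {3}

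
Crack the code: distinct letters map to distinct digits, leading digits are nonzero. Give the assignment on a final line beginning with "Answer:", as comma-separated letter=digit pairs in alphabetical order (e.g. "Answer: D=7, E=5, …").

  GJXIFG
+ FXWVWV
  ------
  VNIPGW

Step 1. [col 1: G + V ≡ W (mod 10)] no forcing yet in column 1 (carry-in 0); V=8 is free and consistent — try it, so V=8.
Step 2. [col 1: G + V ≡ W (mod 10)] column 1 (G + V ≡ W (mod 10), carry-in 0) doesn't pin G yet; pick G=6 and continue, so G=6.
Step 3. [col 1: G + V ≡ W (mod 10)] from column 1 (G=6, V=8, carry-in 0, digits 6,8 already taken and all letters distinct): W must equal 4, so W=4.
Step 4. [col 2: F + W ≡ G (mod 10)] column 2 reads F+W+carry(1)=G with W=4, G=6; with digits 4,6,8 already taken and all letters distinct, the only value for F is 1. So F=1.
Step 5. [col 3: I + V ≡ P (mod 10)] several values work for P in column 3 (I + V ≡ P (mod 10), carry-in 0); try P=0 ⇒ P=0.
Step 6. [col 3: I + V ≡ P (mod 10)] in column 3 we have I+V≡P with carry-in 0; given V=8, P=0 and digits 0,1,4,6,8 already taken and all letters distinct, that pins I to 2 ⇒ I=2.
Step 7. [col 4: X + W ≡ I (mod 10)] from column 4 (W=4, I=2, carry-in 1, digits 0,1,2,4,6,8 already taken and all letters distinct): X must equal 7, so X=7.
Step 8. [col 5: J + X ≡ N (mod 10)] column 5: given X=7, carry-in 1, and digits 0,1,2,4,6,7,8 already taken and all letters distinct, J+X≡N (mod 10) forces N=3. So N=3.
Step 9. [col 5: J + X ≡ N (mod 10)] from column 5 (X=7, N=3, carry-in 1, digits 0,1,2,3,4,6,7,8 already taken and all letters distinct): J must equal 5, so J=5.

Answer: F=1, G=6, I=2, J=5, N=3, P=0, V=8, W=4, X=7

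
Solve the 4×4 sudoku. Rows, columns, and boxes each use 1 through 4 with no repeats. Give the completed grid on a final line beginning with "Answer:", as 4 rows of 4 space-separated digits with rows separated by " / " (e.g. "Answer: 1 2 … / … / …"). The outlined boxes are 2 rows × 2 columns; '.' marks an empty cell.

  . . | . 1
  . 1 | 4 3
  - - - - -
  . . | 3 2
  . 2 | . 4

Step 1. [r1c2∈{3,4}] col 2 places 3 nowhere but r1c2, so r1c2=3.
Step 2. [r1c1∈{2,4}] 4 has one home in row 1: r1c1, so r1c1=4.
Step 3. [r4c1∈{1,3}] in row 4, 3 fits only at r4c1 ⇒ r4c1=3.
Step 4. [r2c1∈{2}] nothing but 2 survives at r2c1. So r2c1=2.
Step 5. [r3c2∈{4}] nothing but 4 survives at r3c2, so r3c2=4.
Step 6. [r3c1∈{1}] only 1 remains possible at r3c1. So r3c1=1.
Step 7. [r4c3∈{1}] r4c3 has the single candidate 1 ⇒ r4c3=1.
Step 8. [r1c3∈{2}] only 2 remains possible at r1c3 ⇒ r1c3=2.

Answer: 4 3 2 1 / 2 1 4 3 / 1 4 3 2 / 3 2 1 4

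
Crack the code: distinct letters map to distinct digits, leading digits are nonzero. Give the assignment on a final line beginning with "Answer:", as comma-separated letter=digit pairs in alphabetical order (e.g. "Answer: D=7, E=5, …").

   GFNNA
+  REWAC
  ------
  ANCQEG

Step 1. [col 1: A + C ≡ G (mod 10)] no forcing yet in column 1 (carry-in 0); G=6 is free and consistent — try it, so G=6.
Step 2. [col 1: A + C ≡ G (mod 10)] no forcing yet in column 1 (carry-in 0); C=5 is free and consistent — try it ⇒ C=5.
Step 3. [col 1: A + C ≡ G (mod 10)] in column 1 we have A+C≡G with carry-in 0; given C=5, G=6 and digits 5,6 already taken and all letters distinct, that pins A to 1 ⇒ A=1.
Step 4. [col 2: N + A ≡ E (mod 10)] several values work for E in column 2 (N + A ≡ E (mod 10), carry-in 0); try E=4 ⇒ E=4.
Step 5. [col 2: N + A ≡ E (mod 10)] column 2 reads N+A+carry(0)=E with A=1, E=4; with digits 1,4,5,6 already taken and all letters distinct, the only value for N is 3, so N=3.
Step 6. [col 3: N + W ≡ Q (mod 10)] several values work for Q in column 3 (N + W ≡ Q (mod 10), carry-in 0); try Q=2 ⇒ Q=2.
Step 7. [col 3: N + W ≡ Q (mod 10)] in column 3 we have N+W≡Q with carry-in 0; given N=3, Q=2 and digits 1,2,3,4,5,6 already taken and all letters distinct, that pins W to 9 ⇒ W=9.
Step 8. [col 4: F + E ≡ C (mod 10)] in column 4 we have F+E≡C with carry-in 1; given E=4, C=5 and digits 1,2,3,4,5,6,9 already taken and all letters distinct, that pins F to 0 ⇒ F=0.
Step 9. [col 5: G + R ≡ N (mod 10)] column 5: given G=6, N=3, carry-in 0, and digits 0,1,2,3,4,5,6,9 already taken and all letters distinct, G+R≡N (mod 10) forces R=7, so R=7.

Answer: A=1, C=5, E=4, F=0, G=6, N=3, Q=2, R=7, W=9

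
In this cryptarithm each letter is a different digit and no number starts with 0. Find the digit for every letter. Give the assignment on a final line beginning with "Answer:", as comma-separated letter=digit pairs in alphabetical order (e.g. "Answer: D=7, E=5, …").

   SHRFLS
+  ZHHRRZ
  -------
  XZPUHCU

Step 1. [col 1: S + Z ≡ U (mod 10)] column 1 (S + Z ≡ U (mod 10), carry-in 0) doesn't pin U yet; pick U=4 and continue, so U=4.
Step 2. [X] X is the leading digit of a 7-digit sum of two 6-digit numbers; the final carry is exactly 1, so X=1.
Step 3. [col 1: S + Z ≡ U (mod 10)] no forcing yet in column 1 (carry-in 0); S=9 is free and consistent — try it ⇒ S=9.
Step 4. [col 1: S + Z ≡ U (mod 10)] column 1 reads S+Z+carry(0)=U with S=9, U=4; with digits 1,4,9 already taken and all letters distinct, the only value for Z is 5 ⇒ Z=5.
Step 5. [col 2: L + R ≡ C (mod 10)] column 2 (L + R ≡ C (mod 10), carry-in 1) doesn't pin C yet; pick C=0 and continue. So C=0.
Step 6. [col 2: L + R ≡ C (mod 10)] several values work for R in column 2 (L + R ≡ C (mod 10), carry-in 1); try R=7 ⇒ R=7.
Step 7. [col 2: L + R ≡ C (mod 10)] column 2: given R=7, C=0, carry-in 1, and digits 0,1,4,5,7,9 already taken and all letters distinct, L+R≡C (mod 10) forces L=2 ⇒ L=2.
Step 8. [col 3: F + R ≡ H (mod 10)] column 3: given R=7, carry-in 1, and digits 0,1,2,4,5,7,9 already taken and all letters distinct, F+R≡H (mod 10) forces H=6. So H=6.
Step 9. [col 3: F + R ≡ H (mod 10)] column 3 reads F+R+carry(1)=H with R=7, H=6; with digits 0,1,2,4,5,6,7,9 already taken and all letters distinct, the only value for F is 8 ⇒ F=8.
Step 10. [col 5: H + H ≡ P (mod 10)] column 5: given H=6, carry-in 1, and digits 0,1,2,4,5,6,7,8,9 already taken and all letters distinct, H+H≡P (mod 10) forces P=3, so P=3.

Answer: C=0, F=8, H=6, L=2, P=3, R=7, S=9, U=4, X=1, Z=5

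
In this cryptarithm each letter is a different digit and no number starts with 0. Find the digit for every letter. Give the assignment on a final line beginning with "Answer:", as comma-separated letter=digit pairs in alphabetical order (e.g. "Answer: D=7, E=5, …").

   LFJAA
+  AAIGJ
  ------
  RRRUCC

Step 1. [col 1: A + J ≡ C (mod 10)] column 1 (A + J ≡ C (mod 10), carry-in 0) doesn't pin C yet; pick C=4 and continue. So C=4.
Step 2. [col 1: A + J ≡ C (mod 10)] column 1 (A + J ≡ C (mod 10), carry-in 0) doesn't pin J yet; pick J=6 and continue, so J=6.
Step 3. [R] R is the leading digit of a 6-digit sum of two 5-digit numbers; the final carry is exactly 1. So R=1.
Step 4. [col 1: A + J ≡ C (mod 10)] column 1: given J=6, C=4, carry-in 0, and digits 1,4,6 already taken and all letters distinct, A+J≡C (mod 10) forces A=8 ⇒ A=8.
Step 5. [col 2: A + G ≡ C (mod 10)] from column 2 (A=8, C=4, carry-in 1, digits 1,4,6,8 already taken and all letters distinct): G must equal 5. So G=5.
Step 6. [col 3: J + I ≡ U (mod 10)] column 3 (J + I ≡ U (mod 10), carry-in 1) doesn't pin I yet; pick I=0 and continue, so I=0.
Step 7. [col 3: J + I ≡ U (mod 10)] column 3 reads J+I+carry(1)=U with J=6, I=0; with digits 0,1,4,5,6,8 already taken and all letters distinct, the only value for U is 7 ⇒ U=7.
Step 8. [col 4: F + A ≡ R (mod 10)] column 4: given A=8, R=1, carry-in 0, and digits 0,1,4,5,6,7,8 already taken and all letters distinct, F+A≡R (mod 10) forces F=3. So F=3.
Step 9. [col 5: L + A ≡ R (mod 10)] from column 5 (A=8, R=1, carry-in 1, digits 0,1,3,4,5,6,7,8 already taken and all letters distinct): L must equal 2. So L=2.

Answer: A=8, C=4, F=3, G=5, I=0, J=6, L=2, R=1, U=7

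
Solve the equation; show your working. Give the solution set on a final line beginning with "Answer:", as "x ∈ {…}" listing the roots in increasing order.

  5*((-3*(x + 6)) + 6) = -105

Step 1. [5*((-3*(x + 6)) + 6) = -105] LHS = 5·(…); ÷5 both sides. So div: (-3*(x + 6)) + 6 = -21.
Step 2. [(-3*(x + 6)) + 6 = -21] +6 is outermost — subtract 6 both sides. So sub: -3*(x + 6) = -27.
Step 3. [-3*(x + 6) = -27] leading coefficient -3: divide by -3 ⇒ div: x + 6 = 9.
Step 4. [x + 6 = 9] the outer +6 inverts by subtracting 6, so sub: x = 3.

Answer: x ∈ {3}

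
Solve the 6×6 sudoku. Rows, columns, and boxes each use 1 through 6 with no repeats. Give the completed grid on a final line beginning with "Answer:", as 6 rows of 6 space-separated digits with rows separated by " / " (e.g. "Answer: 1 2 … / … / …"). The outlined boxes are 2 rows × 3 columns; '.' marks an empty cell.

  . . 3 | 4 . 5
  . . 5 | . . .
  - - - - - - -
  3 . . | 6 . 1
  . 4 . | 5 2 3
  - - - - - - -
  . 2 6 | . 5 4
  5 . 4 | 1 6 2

Step 1. [r2c1∈{1,2,4,6}] row 2 places 4 nowhere but r2c1 ⇒ r2c1=4.
Step 2. [r1c5∈{1}] only 1 remains possible at r1c5. So r1c5=1.
Step 3. [r1c2∈{6}] r1c2 has the single candidate 6. So r1c2=6.
Step 4. [r4c1∈{1,6}] r4c1 is the only open cell in row 4 admitting 6 ⇒ r4c1=6.
Step 5. [r2c5∈{3}] only 3 remains possible at r2c5 ⇒ r2c5=3.
Step 6. [r3c2∈{5}] nothing but 5 survives at r3c2 ⇒ r3c2=5.
Step 7. [r2c2∈{1}] nothing but 1 survives at r2c2 ⇒ r2c2=1.
Step 8. [r5c1∈{1}] r5c1 has the single candidate 1, so r5c1=1.
Step 9. [r3c3∈{2}] r3c3's peers cover all but 2, so r3c3=2.
Step 10. [r5c4∈{3}] r5c4's peers cover all but 3 ⇒ r5c4=3.
Step 11. [r4c3∈{1}] nothing but 1 survives at r4c3 ⇒ r4c3=1.
Step 12. [r2c4∈{2}] r2c4's peers cover all but 2, so r2c4=2.
Step 13. [r1c1∈{2}] r1c1 is down to just 2, so r1c1=2.
Step 14. [r6c2∈{3}] only 3 remains possible at r6c2. So r6c2=3.
Step 15. [r2c6∈{6}] only 6 remains possible at r2c6. So r2c6=6.
Step 16. [r3c5∈{4}] nothing but 4 survives at r3c5, so r3c5=4.

Answer: 2 6 3 4 1 5 / 4 1 5 2 3 6 / 3 5 2 6 4 1 / 6 4 1 5 2 3 / 1 2 6 3 5 4 / 5 3 4 1 6 2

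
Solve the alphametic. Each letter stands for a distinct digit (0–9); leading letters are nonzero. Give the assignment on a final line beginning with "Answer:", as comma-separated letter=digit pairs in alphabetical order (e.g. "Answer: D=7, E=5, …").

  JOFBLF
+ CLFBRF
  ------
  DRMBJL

Step 1. [col 1: F + F ≡ L (mod 10)] L=6 is one option consistent with column 1 (F + F ≡ L (mod 10), carry-in 0) — take it, so L=6.
Step 2. [col 1: F + F ≡ L (mod 10)] column 1 (F + F ≡ L (mod 10), carry-in 0) doesn't pin F yet; pick F=3 and continue. So F=3.
Step 3. [col 2: L + R ≡ J (mod 10)] column 2 (L + R ≡ J (mod 10), carry-in 0) doesn't pin R yet; pick R=8 and continue, so R=8.
Step 4. [col 2: L + R ≡ J (mod 10)] in column 2 we have L+R≡J with carry-in 0; given L=6, R=8 and digits 3,6,8 already taken and all letters distinct, that pins J to 4. So J=4.
Step 5. [col 3: B + B ≡ B (mod 10)] in column 3 we have B+B≡B with carry-in 1; given nothing yet and digits 3,4,6,8 already taken and all letters distinct, that pins B to 9. So B=9.
Step 6. [col 4: F + F ≡ M (mod 10)] column 4: given F=3, carry-in 1, and digits 3,4,6,8,9 already taken and all letters distinct, F+F≡M (mod 10) forces M=7. So M=7.
Step 7. [col 5: O + L ≡ R (mod 10)] column 5: given L=6, R=8, carry-in 0, and digits 3,4,6,7,8,9 already taken and all letters distinct, O+L≡R (mod 10) forces O=2 ⇒ O=2.
Step 8. [col 6: J + C ≡ D (mod 10)] column 6: given J=4, carry-in 0, and digits 2,3,4,6,7,8,9 already taken and all letters distinct, J+C≡D (mod 10) forces C=1. So C=1.
Step 9. [col 6: J + C ≡ D (mod 10)] column 6: given J=4, C=1, carry-in 0, and digits 1,2,3,4,6,7,8,9 already taken and all letters distinct, J+C≡D (mod 10) forces D=5 ⇒ D=5.

Answer: B=9, C=1, D=5, F=3, J=4, L=6, M=7, O=2, R=8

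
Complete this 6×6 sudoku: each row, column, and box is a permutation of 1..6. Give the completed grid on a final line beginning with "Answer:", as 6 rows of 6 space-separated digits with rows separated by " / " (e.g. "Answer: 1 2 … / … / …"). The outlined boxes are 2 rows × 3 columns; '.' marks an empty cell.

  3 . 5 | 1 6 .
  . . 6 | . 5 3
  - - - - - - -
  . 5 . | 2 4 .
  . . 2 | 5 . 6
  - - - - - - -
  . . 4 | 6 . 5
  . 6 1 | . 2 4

Step 1. [r1c2∈{2,4}] 4 has one home in row 1: r1c2. So r1c2=4.
Step 2. [r5c2∈{2,3}] in box 5, 3 fits only at r5c2, so r5c2=3.
Step 3. [r4c2∈{1}] r4c2's peers cover all but 1 ⇒ r4c2=1.
Step 4. [r5c1∈{2}] r5c1's peers cover all but 2. So r5c1=2.
Step 5. [r2c4∈{4}] nothing but 4 survives at r2c4. So r2c4=4.
Step 6. [r5c5∈{1}] r5c5 is down to just 1. So r5c5=1.
Step 7. [r6c4∈{3}] r6c4 is down to just 3. So r6c4=3.
Step 8. [r2c1∈{1}] r2c1 is down to just 1, so r2c1=1.
Step 9. [r4c1∈{4}] r4c1 has the single candidate 4. So r4c1=4.
Step 10. [r6c1∈{5}] nothing but 5 survives at r6c1 ⇒ r6c1=5.
Step 11. [r3c1∈{6}] r3c1's peers cover all but 6. So r3c1=6.
Step 12. [r1c6∈{2}] r1c6 has the single candidate 2 ⇒ r1c6=2.
Step 13. [r3c6∈{1}] r3c6 is down to just 1. So r3c6=1.
Step 14. [r2c2∈{2}] only 2 remains possible at r2c2 ⇒ r2c2=2.
Step 15. [r4c5∈{3}] only 3 remains possible at r4c5 ⇒ r4c5=3.
Step 16. [r3c3∈{3}] nothing but 3 survives at r3c3 ⇒ r3c3=3.

Answer: 3 4 5 1 6 2 / 1 2 6 4 5 3 / 6 5 3 2 4 1 / 4 1 2 5 3 6 / 2 3 4 6 1 5 / 5 6 1 3 2 4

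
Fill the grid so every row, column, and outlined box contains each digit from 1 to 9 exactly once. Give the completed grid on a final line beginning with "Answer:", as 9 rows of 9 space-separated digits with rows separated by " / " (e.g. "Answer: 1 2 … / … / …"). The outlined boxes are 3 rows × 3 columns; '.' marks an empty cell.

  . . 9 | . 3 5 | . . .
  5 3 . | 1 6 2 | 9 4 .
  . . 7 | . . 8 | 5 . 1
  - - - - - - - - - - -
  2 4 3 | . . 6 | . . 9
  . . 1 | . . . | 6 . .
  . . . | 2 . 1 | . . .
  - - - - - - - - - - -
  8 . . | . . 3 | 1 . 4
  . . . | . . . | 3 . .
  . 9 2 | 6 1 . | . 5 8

Step 1. [r1c4∈{4,7}] across box 2, 7 lands solely at r1c4. So r1c4=7.
Step 2. [r9c7∈{7}] only 7 remains possible at r9c7 ⇒ r9c7=7.
Step 3. [r8c3∈{4,5,6}] r8c3 is the only open cell in col 3 admitting 4, so r8c3=4.
Step 4. [r4c7∈{8}] r4c7 is down to just 8, so r4c7=8.
Step 5. [r5c4∈{3,4,5,8,9}] 3 has one home in col 4: r5c4 ⇒ r5c4=3.
Step 6. [r4c4∈{5}] only 5 remains possible at r4c4, so r4c4=5.
Step 7. [r4c5∈{7}] r4c5's peers cover all but 7 ⇒ r4c5=7.
Step 8. [r7c4∈{9}] nothing but 9 survives at r7c4. So r7c4=9.
Step 9. [r7c2∈{5,6,7}] across row 7, 7 lands solely at r7c2 ⇒ r7c2=7.
Step 10. [r1c7∈{2}] r1c7 has the single candidate 2, so r1c7=2.
Step 11. [r1c9∈{6}] nothing but 6 survives at r1c9. So r1c9=6.
Step 12. [r5c6∈{4,9}] 9 has one home in col 6: r5c6. So r5c6=9.
Step 13. [r8c9∈{2}] r8c9 is down to just 2. So r8c9=2.
Step 14. [r5c5∈{4,8}] row 5 places 4 nowhere but r5c5, so r5c5=4.
Step 15. [r5c2∈{5,8}] in row 5, 8 fits only at r5c2. So r5c2=8.
Step 16. [r5c1∈{7}] r5c1 is down to just 7. So r5c1=7.
Step 17. [r6c9∈{3,5,7}] r6c9 is the only open cell in col 9 admitting 3. So r6c9=3.
Step 18. [r1c1∈{1,4}] row 1 places 4 nowhere but r1c1. So r1c1=4.
Step 19. [r3c1∈{6}] nothing but 6 survives at r3c1 ⇒ r3c1=6.
Step 20. [r7c8∈{6}] nothing but 6 survives at r7c8. So r7c8=6.
Step 21. [r7c3∈{5}] nothing but 5 survives at r7c3. So r7c3=5.
Step 22. [r8c2∈{1,6}] across row 8, 6 lands solely at r8c2. So r8c2=6.
Step 23. [r6c5∈{8}] r6c5 has the single candidate 8 ⇒ r6c5=8.
Step 24. [r6c1∈{9}] r6c1 has the single candidate 9, so r6c1=9.
Step 25. [r5c9∈{5}] only 5 remains possible at r5c9, so r5c9=5.
Step 26. [r3c5∈{9}] r3c5 has the single candidate 9. So r3c5=9.
Step 27. [r1c8∈{8}] only 8 remains possible at r1c8. So r1c8=8.
Step 28. [r5c8∈{2}] nothing but 2 survives at r5c8, so r5c8=2.
Step 29. [r2c9∈{7}] r2c9 has the single candidate 7. So r2c9=7.
Step 30. [r4c8∈{1}] nothing but 1 survives at r4c8, so r4c8=1.
Step 31. [r8c6∈{7}] only 7 remains possible at r8c6, so r8c6=7.
Step 32. [r3c4∈{4}] r3c4 is down to just 4. So r3c4=4.
Step 33. [r7c5∈{2}] r7c5 has the single candidate 2. So r7c5=2.
Step 34. [r9c1∈{3}] nothing but 3 survives at r9c1, so r9c1=3.
Step 35. [r8c8∈{9}] r8c8's peers cover all but 9 ⇒ r8c8=9.
Step 36. [r6c8∈{7}] r6c8 has the single candidate 7. So r6c8=7.
Step 37. [r1c2∈{1}] r1c2's peers cover all but 1, so r1c2=1.
Step 38. [r8c1∈{1}] r8c1 has the single candidate 1 ⇒ r8c1=1.
Step 39. [r3c8∈{3}] r3c8 is down to just 3. So r3c8=3.
Step 40. [r9c6∈{4}] r9c6 has the single candidate 4, so r9c6=4.
Step 41. [r8c4∈{8}] r8c4 has the single candidate 8, so r8c4=8.
Step 42. [r3c2∈{2}] r3c2 is down to just 2. So r3c2=2.
Step 43. [r6c3∈{6}] only 6 remains possible at r6c3, so r6c3=6.
Step 44. [r2c3∈{8}] r2c3 is down to just 8 ⇒ r2c3=8.
Step 45. [r8c5∈{5}] r8c5's peers cover all but 5, so r8c5=5.
Step 46. [r6c7∈{4}] nothing but 4 survives at r6c7 ⇒ r6c7=4.
Step 47. [r6c2∈{5}] r6c2 has the single candidate 5, so r6c2=5.

Answer: 4 1 9 7 3 5 2 8 6 / 5 3 8 1 6 2 9 4 7 / 6 2 7 4 9 8 5 3 1 / 2 4 3 5 7 6 8 1 9 / 7 8 1 3 4 9 6 2 5 / 9 5 6 2 8 1 4 7 3 / 8 7 5 9 2 3 1 6 4 / 1 6 4 8 5 7 3 9 2 / 3 9 2 6 1 4 7 5 8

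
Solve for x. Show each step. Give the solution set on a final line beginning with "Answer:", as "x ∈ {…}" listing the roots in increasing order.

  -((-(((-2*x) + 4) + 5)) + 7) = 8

Step 1. [-((-(((-2*x) + 4) + 5)) + 7) = 8] LHS negated; negate both sides ⇒ neg: (-(((-2*x) + 4) + 5)) + 7 = -8.
Step 2. [(-(((-2*x) + 4) + 5)) + 7 = -8] +7 is outermost — subtract 7 both sides ⇒ sub: -(((-2*x) + 4) + 5) = -15.
Step 3. [-(((-2*x) + 4) + 5) = -15] flip signs both sides, so neg: ((-2*x) + 4) + 5 = 15.
Step 4. [((-2*x) + 4) + 5 = 15] the outer +5 inverts by subtracting 5 ⇒ sub: (-2*x) + 4 = 10.
Step 5. [(-2*x) + 4 = 10] +4 is outermost — subtract 4 both sides, so sub: -2*x = 6.
Step 6. [-2*x = 6] -2·(inner) — divide through by -2, so div: x = -3.

Answer: x ∈ {-3}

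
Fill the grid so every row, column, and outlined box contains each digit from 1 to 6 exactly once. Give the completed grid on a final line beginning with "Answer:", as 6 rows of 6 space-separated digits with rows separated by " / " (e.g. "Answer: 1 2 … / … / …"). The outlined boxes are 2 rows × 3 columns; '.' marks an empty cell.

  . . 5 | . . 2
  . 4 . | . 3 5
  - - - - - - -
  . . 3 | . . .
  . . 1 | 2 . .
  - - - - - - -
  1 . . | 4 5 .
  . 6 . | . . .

Step 1. [r2c4∈{1,6}] r2c4 is the only open cell in row 2 admitting 1. So r2c4=1.
Step 2. [r6c1∈{2,3,4,5}] across row 6, 5 lands solely at r6c1, so r6c1=5.
Step 3. [r4c6∈{3,4,6}] 3 has one home in row 4: r4c6 ⇒ r4c6=3.
Step 4. [r3c6∈{1,4,6}] col 6 places 4 nowhere but r3c6, so r3c6=4.
Step 5. [r4c5∈{6}] only 6 remains possible at r4c5 ⇒ r4c5=6.
Step 6. [r2c3∈{2,6}] in col 3, 6 fits only at r2c3. So r2c3=6.
Step 7. [r5c3∈{2}] only 2 remains possible at r5c3. So r5c3=2.
Step 8. [r3c2∈{2,5}] in col 2, 2 fits only at r3c2 ⇒ r3c2=2.
Step 9. [r5c2∈{3}] nothing but 3 survives at r5c2 ⇒ r5c2=3.
Step 10. [r6c6∈{1}] r6c6 is down to just 1 ⇒ r6c6=1.
Step 11. [r1c2∈{1}] r1c2's peers cover all but 1, so r1c2=1.
Step 12. [r6c4∈{3}] r6c4 has the single candidate 3 ⇒ r6c4=3.
Step 13. [r4c1∈{4}] r4c1 has the single candidate 4 ⇒ r4c1=4.
Step 14. [r1c5∈{4}] r1c5 has the single candidate 4 ⇒ r1c5=4.
Step 15. [r1c4∈{6}] r1c4 is down to just 6, so r1c4=6.
Step 16. [r3c5∈{1}] only 1 remains possible at r3c5, so r3c5=1.
Step 17. [r3c1∈{6}] nothing but 6 survives at r3c1, so r3c1=6.
Step 18. [r5c6∈{6}] only 6 remains possible at r5c6. So r5c6=6.
Step 19. [r2c1∈{2}] r2c1 has the single candidate 2, so r2c1=2.
Step 20. [r4c2∈{5}] r4c2's peers cover all but 5 ⇒ r4c2=5.
Step 21. [r1c1∈{3}] nothing but 3 survives at r1c1 ⇒ r1c1=3.
Step 22. [r6c5∈{2}] r6c5 has the single candidate 2. So r6c5=2.
Step 23. [r3c4∈{5}] r3c4's peers cover all but 5 ⇒ r3c4=5.
Step 24. [r6c3∈{4}] r6c3 has the single candidate 4, so r6c3=4.

Answer: 3 1 5 6 4 2 / 2 4 6 1 3 5 / 6 2 3 5 1 4 / 4 5 1 2 6 3 / 1 3 2 4 5 6 / 5 6 4 3 2 1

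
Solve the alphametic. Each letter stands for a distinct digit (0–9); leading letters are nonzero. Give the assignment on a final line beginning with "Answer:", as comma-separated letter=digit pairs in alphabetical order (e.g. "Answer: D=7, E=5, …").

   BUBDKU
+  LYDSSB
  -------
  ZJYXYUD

Step 1. [col 1: U + B ≡ D (mod 10)] several values work for B in column 1 (U + B ≡ D (mod 10), carry-in 0); try B=6, so B=6.
Step 2. [col 1: U + B ≡ D (mod 10)] U=9 is one option consistent with column 1 (U + B ≡ D (mod 10), carry-in 0) — take it, so U=9.
Step 3. [col 1: U + B ≡ D (mod 10)] column 1: given U=9, B=6, carry-in 0, and digits 6,9 already taken and all letters distinct, U+B≡D (mod 10) forces D=5, so D=5.
Step 4. [Z] Z is the leading digit of a 7-digit sum of two 6-digit numbers; the final carry is exactly 1. So Z=1.
Step 5. [col 2: K + S ≡ U (mod 10)] K=0 is one option consistent with column 2 (K + S ≡ U (mod 10), carry-in 1) — take it ⇒ K=0.
Step 6. [col 2: K + S ≡ U (mod 10)] column 2 reads K+S+carry(1)=U with K=0, U=9; with digits 0,1,5,6,9 already taken and all letters distinct, the only value for S is 8 ⇒ S=8.
Step 7. [col 3: D + S ≡ Y (mod 10)] column 3 reads D+S+carry(0)=Y with D=5, S=8; with digits 0,1,5,6,8,9 already taken and all letters distinct, the only value for Y is 3. So Y=3.
Step 8. [col 4: B + D ≡ X (mod 10)] from column 4 (B=6, D=5, carry-in 1, digits 0,1,3,5,6,8,9 already taken and all letters distinct): X must equal 2, so X=2.
Step 9. [col 6: B + L ≡ J (mod 10)] column 6 reads B+L+carry(1)=J with B=6; with digits 0,1,2,3,5,6,8,9 already taken and all letters distinct, the only value for L is 7. So L=7.
Step 10. [col 6: B + L ≡ J (mod 10)] column 6 reads B+L+carry(1)=J with B=6, L=7; with digits 0,1,2,3,5,6,7,8,9 already taken and all letters distinct, the only value for J is 4. So J=4.

Answer: B=6, D=5, J=4, K=0, L=7, S=8, U=9, X=2, Y=3, Z=1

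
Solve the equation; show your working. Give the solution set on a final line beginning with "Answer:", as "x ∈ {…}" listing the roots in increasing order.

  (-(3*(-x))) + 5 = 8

Step 1. [(-(3*(-x))) + 5 = 8] subtract 5: x sits inside (… + 5) ⇒ sub: -(3*(-x)) = 3.
Step 2. [-(3*(-x)) = 3] leading − — multiply by −1, so neg: 3*(-x) = -3.
Step 3. [3*(-x) = -3] leading coefficient 3: divide by 3. So div: -x = -1.
Step 4. [-x = -1] flip signs both sides, so neg: x = 1.

Answer: x ∈ {1}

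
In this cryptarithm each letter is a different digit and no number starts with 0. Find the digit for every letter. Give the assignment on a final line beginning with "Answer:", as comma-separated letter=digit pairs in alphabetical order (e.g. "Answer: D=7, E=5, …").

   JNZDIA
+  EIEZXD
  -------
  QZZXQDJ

Step 1. [col 1: A + D ≡ J (mod 10)] no forcing yet in column 1 (carry-in 0); D=9 is free and consistent — try it, so D=9.
Step 2. [col 1: A + D ≡ J (mod 10)] column 1 (A + D ≡ J (mod 10), carry-in 0) doesn't pin A yet; pick A=5 and continue, so A=5.
Step 3. [col 1: A + D ≡ J (mod 10)] column 1: given A=5, D=9, carry-in 0, and digits 5,9 already taken and all letters distinct, A+D≡J (mod 10) forces J=4 ⇒ J=4.
Step 4. [Q] the sum has 7 digits but both addends have 6; that extra leading digit Q is the final carry, namely 1, so Q=1.
Step 5. [col 2: I + X ≡ D (mod 10)] column 2 (I + X ≡ D (mod 10), carry-in 1) doesn't pin X yet; pick X=0 and continue, so X=0.
Step 6. [col 2: I + X ≡ D (mod 10)] from column 2 (X=0, D=9, carry-in 1, digits 0,1,4,5,9 already taken and all letters distinct): I must equal 8. So I=8.
Step 7. [col 3: D + Z ≡ Q (mod 10)] column 3 reads D+Z+carry(0)=Q with D=9, Q=1; with digits 0,1,4,5,8,9 already taken and all letters distinct, the only value for Z is 2 ⇒ Z=2.
Step 8. [col 4: Z + E ≡ X (mod 10)] in column 4 we have Z+E≡X with carry-in 1; given Z=2, X=0 and digits 0,1,2,4,5,8,9 already taken and all letters distinct, that pins E to 7 ⇒ E=7.
Step 9. [col 5: N + I ≡ Z (mod 10)] column 5 reads N+I+carry(1)=Z with I=8, Z=2; with digits 0,1,2,4,5,7,8,9 already taken and all letters distinct, the only value for N is 3. So N=3.

Answer: A=5, D=9, E=7, I=8, J=4, N=3, Q=1, X=0, Z=2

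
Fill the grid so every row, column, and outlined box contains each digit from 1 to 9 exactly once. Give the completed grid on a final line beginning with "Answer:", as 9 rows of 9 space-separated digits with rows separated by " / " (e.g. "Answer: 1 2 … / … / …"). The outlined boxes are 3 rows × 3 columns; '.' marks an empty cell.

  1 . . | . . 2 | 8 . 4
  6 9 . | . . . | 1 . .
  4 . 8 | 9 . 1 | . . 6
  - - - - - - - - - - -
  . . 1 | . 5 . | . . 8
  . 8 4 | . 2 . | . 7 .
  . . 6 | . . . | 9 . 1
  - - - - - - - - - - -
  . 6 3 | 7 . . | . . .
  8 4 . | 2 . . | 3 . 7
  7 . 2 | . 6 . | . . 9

Step 1. [r3c2∈{2,3,5,7}] in box 1, 2 fits only at r3c2. So r3c2=2.
Step 2. [r1c2∈{3,5,7}] 3 has one home in box 1: r1c2 ⇒ r1c2=3.
Step 3. [r1c5∈{7}] r1c5 is down to just 7 ⇒ r1c5=7.
Step 4. [r3c5∈{3}] r3c5 is down to just 3. So r3c5=3.
Step 5. [r3c8∈{5}] only 5 remains possible at r3c8. So r3c8=5.
Step 6. [r8c3∈{5,9}] across col 3, 9 lands solely at r8c3 ⇒ r8c3=9.
Step 7. [r7c1∈{5}] r7c1's peers cover all but 5. So r7c1=5.
Step 8. [r7c5∈{1,4,8,9}] across col 5, 9 lands solely at r7c5. So r7c5=9.
Step 9. [r7c8∈{1,2,4,8}] row 7 places 1 nowhere but r7c8, so r7c8=1.
Step 10. [r7c6∈{4,8}] in row 7, 8 fits only at r7c6. So r7c6=8.
Step 11. [r9c7∈{4,5}] r9c7 is the only open cell in box 9 admitting 5. So r9c7=5.
Step 12. [r5c7∈{6}] only 6 remains possible at r5c7, so r5c7=6.
Step 13. [r4c6∈{3,4,6,7,9}] in col 6, 6 fits only at r4c6 ⇒ r4c6=6.
Step 14. [r6c6∈{3,4,7}] in col 6, 7 fits only at r6c6 ⇒ r6c6=7.
Step 15. [r4c1∈{2,3,9}] r4c1 is the only open cell in row 4 admitting 9. So r4c1=9.
Step 16. [r5c1∈{3}] only 3 remains possible at r5c1. So r5c1=3.
Step 17. [r7c7∈{2,4}] r7c7 is the only open cell in row 7 admitting 4. So r7c7=4.
Step 18. [r9c6∈{3,4}] col 6 places 3 nowhere but r9c6, so r9c6=3.
Step 19. [r9c4∈{1,4}] 4 has one home in row 9: r9c4. So r9c4=4.
Step 20. [r6c5∈{4,8}] across box 5, 4 lands solely at r6c5. So r6c5=4.
Step 21. [r4c4∈{3}] nothing but 3 survives at r4c4, so r4c4=3.
Step 22. [r2c9∈{2,3}] in col 9, 3 fits only at r2c9. So r2c9=3.
Step 23. [r1c3∈{5}] nothing but 5 survives at r1c3 ⇒ r1c3=5.
Step 24. [r4c7∈{2}] r4c7 is down to just 2 ⇒ r4c7=2.
Step 25. [r2c4∈{5,8}] r2c4 is the only open cell in col 4 admitting 5 ⇒ r2c4=5.
Step 26. [r7c9∈{2}] r7c9's peers cover all but 2 ⇒ r7c9=2.
Step 27. [r5c6∈{9}] r5c6's peers cover all but 9, so r5c6=9.
Step 28. [r8c8∈{6}] only 6 remains possible at r8c8 ⇒ r8c8=6.
Step 29. [r2c3∈{7}] r2c3 has the single candidate 7, so r2c3=7.
Step 30. [r4c8∈{4}] only 4 remains possible at r4c8 ⇒ r4c8=4.
Step 31. [r8c5∈{1}] r8c5's peers cover all but 1. So r8c5=1.
Step 32. [r8c6∈{5}] only 5 remains possible at r8c6. So r8c6=5.
Step 33. [r6c4∈{8}] r6c4 is down to just 8 ⇒ r6c4=8.
Step 34. [r4c2∈{7}] r4c2's peers cover all but 7. So r4c2=7.
Step 35. [r1c8∈{9}] r1c8's peers cover all but 9 ⇒ r1c8=9.
Step 36. [r6c1∈{2}] r6c1's peers cover all but 2, so r6c1=2.
Step 37. [r2c5∈{8}] r2c5 is down to just 8 ⇒ r2c5=8.
Step 38. [r5c4∈{1}] only 1 remains possible at r5c4. So r5c4=1.
Step 39. [r6c8∈{3}] r6c8 is down to just 3. So r6c8=3.
Step 40. [r6c2∈{5}] r6c2 has the single candidate 5, so r6c2=5.
Step 41. [r5c9∈{5}] r5c9 is down to just 5. So r5c9=5.
Step 42. [r2c8∈{2}] r2c8 has the single candidate 2, so r2c8=2.
Step 43. [r9c8∈{8}] nothing but 8 survives at r9c8 ⇒ r9c8=8.
Step 44. [r3c7∈{7}] nothing but 7 survives at r3c7. So r3c7=7.
Step 45. [r1c4∈{6}] nothing but 6 survives at r1c4, so r1c4=6.
Step 46. [r2c6∈{4}] r2c6 has the single candidate 4, so r2c6=4.
Step 47. [r9c2∈{1}] only 1 remains possible at r9c2. So r9c2=1.

Answer: 1 3 5 6 7 2 8 9 4 / 6 9 7 5 8 4 1 2 3 / 4 2 8 9 3 1 7 5 6 / 9 7 1 3 5 6 2 4 8 / 3 8 4 1 2 9 6 7 5 / 2 5 6 8 4 7 9 3 1 / 5 6 3 7 9 8 4 1 2 / 8 4 9 2 1 5 3 6 7 / 7 1 2 4 6 3 5 8 9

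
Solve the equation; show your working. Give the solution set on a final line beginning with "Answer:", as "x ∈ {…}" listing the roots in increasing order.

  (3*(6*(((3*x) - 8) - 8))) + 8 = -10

Step 1. [(3*(6*(((3*x) - 8) - 8))) + 8 = -10] peel the +8: subtract 8 from each side, so sub: 3*(6*(((3*x) - 8) - 8)) = -18.
Step 2. [3*(6*(((3*x) - 8) - 8)) = -18] divide by the outer 3, so div: 6*(((3*x) - 8) - 8) = -6.
Step 3. [6*(((3*x) - 8) - 8) = -6] divide by the outer 6 ⇒ div: ((3*x) - 8) - 8 = -1.
Step 4. [((3*x) - 8) - 8 = -1] -8 is outermost — add 8 both sides, so sub: (3*x) - 8 = 7.
Step 5. [(3*x) - 8 = 7] -8 is outermost — add 8 both sides. So sub: 3*x = 15.
Step 6. [3*x = 15] leading coefficient 3: divide by 3, so div: x = 5.

Answer: x ∈ {5}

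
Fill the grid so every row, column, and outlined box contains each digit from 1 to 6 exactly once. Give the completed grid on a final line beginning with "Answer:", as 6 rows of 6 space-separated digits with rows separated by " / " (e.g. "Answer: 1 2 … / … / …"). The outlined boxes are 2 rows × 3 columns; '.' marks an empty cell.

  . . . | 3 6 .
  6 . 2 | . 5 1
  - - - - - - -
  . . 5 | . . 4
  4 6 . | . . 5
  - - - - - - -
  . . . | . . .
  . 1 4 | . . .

Step 1. [r3c4∈{1,2,6}] across row 3, 6 lands solely at r3c4 ⇒ r3c4=6.
Step 2. [r5c5∈{1,2,3,4}] col 5 places 4 nowhere but r5c5. So r5c5=4.
Step 3. [r2c2∈{3,4}] across row 2, 3 lands solely at r2c2, so r2c2=3.
Step 4. [r5c4∈{1,2,5}] in row 5, 1 fits only at r5c4. So r5c4=1.
Step 5. [r6c6∈{2,3,6}] r6c6 is the only open cell in row 6 admitting 6. So r6c6=6.
Step 6. [r5c6∈{2,3}] in col 6, 3 fits only at r5c6 ⇒ r5c6=3.
Step 7. [r6c5∈{2}] r6c5 has the single candidate 2 ⇒ r6c5=2.
Step 8. [r4c3∈{1,3}] 3 has one home in col 3: r4c3 ⇒ r4c3=3.
Step 9. [r3c1∈{1,2}] across box 3, 1 lands solely at r3c1, so r3c1=1.
Step 10. [r1c1∈{5}] r1c1 has the single candidate 5 ⇒ r1c1=5.
Step 11. [r3c2∈{2}] r3c2 is down to just 2. So r3c2=2.
Step 12. [r5c1∈{2}] r5c1 has the single candidate 2 ⇒ r5c1=2.
Step 13. [r4c4∈{2}] r4c4's peers cover all but 2, so r4c4=2.
Step 14. [r5c2∈{5}] r5c2 is down to just 5. So r5c2=5.
Step 15. [r5c3∈{6}] only 6 remains possible at r5c3, so r5c3=6.
Step 16. [r6c1∈{3}] r6c1's peers cover all but 3, so r6c1=3.
Step 17. [r4c5∈{1}] only 1 remains possible at r4c5 ⇒ r4c5=1.
Step 18. [r1c6∈{2}] r1c6's peers cover all but 2, so r1c6=2.
Step 19. [r1c3∈{1}] r1c3's peers cover all but 1. So r1c3=1.
Step 20. [r2c4∈{4}] r2c4 is down to just 4, so r2c4=4.
Step 21. [r6c4∈{5}] r6c4 has the single candidate 5, so r6c4=5.
Step 22. [r1c2∈{4}] nothing but 4 survives at r1c2 ⇒ r1c2=4.
Step 23. [r3c5∈{3}] only 3 remains possible at r3c5 ⇒ r3c5=3.

Answer: 5 4 1 3 6 2 / 6 3 2 4 5 1 / 1 2 5 6 3 4 / 4 6 3 2 1 5 / 2 5 6 1 4 3 / 3 1 4 5 2 6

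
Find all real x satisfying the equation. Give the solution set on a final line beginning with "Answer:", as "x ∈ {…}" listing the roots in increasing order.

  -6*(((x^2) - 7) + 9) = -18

Step 1. [-6*(((x^2) - 7) + 9) = -18] leading coefficient -6: divide by -6. So div: ((x^2) - 7) + 9 = 3.
Step 2. [((x^2) - 7) + 9 = 3] subtract 9: x sits inside (… + 9), so sub: (x^2) - 7 = -6.
Step 3. [(x^2) - 7 = -6] peel the -7: add 7 from each side. So sub: x^2 = 1.
Step 4. [x^2 = 1] √ both sides: 1 ≥ 0 gives two branches ⇒ sqrt: x = 1 or -1.

Answer: x ∈ {-1, 1}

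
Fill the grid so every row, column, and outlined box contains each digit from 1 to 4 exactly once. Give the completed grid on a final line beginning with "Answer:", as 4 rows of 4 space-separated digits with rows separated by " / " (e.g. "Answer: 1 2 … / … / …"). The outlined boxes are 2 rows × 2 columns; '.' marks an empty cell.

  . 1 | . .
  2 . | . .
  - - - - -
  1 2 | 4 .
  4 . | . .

Step 1. [r3c4∈{3}] r3c4's peers cover all but 3, so r3c4=3.
Step 2. [r1c4∈{2,4}] r1c4 is the only open cell in row 1 admitting 4. So r1c4=4.
Step 3. [r2c4∈{1}] nothing but 1 survives at r2c4 ⇒ r2c4=1.
Step 4. [r2c3∈{3}] r2c3 is down to just 3 ⇒ r2c3=3.
Step 5. [r4c4∈{2}] r4c4 is down to just 2, so r4c4=2.
Step 6. [r1c1∈{3}] r1c1 is down to just 3. So r1c1=3.
Step 7. [r4c3∈{1}] r4c3 is down to just 1. So r4c3=1.
Step 8. [r1c3∈{2}] r1c3's peers cover all but 2. So r1c3=2.
Step 9. [r2c2∈{4}] r2c2 is down to just 4. So r2c2=4.
Step 10. [r4c2∈{3}] r4c2 has the single candidate 3. So r4c2=3.

Answer: 3 1 2 4 / 2 4 3 1 / 1 2 4 3 / 4 3 1 2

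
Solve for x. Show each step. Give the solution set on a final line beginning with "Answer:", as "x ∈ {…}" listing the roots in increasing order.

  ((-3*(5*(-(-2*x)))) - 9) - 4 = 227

Step 1. [((-3*(5*(-(-2*x)))) - 9) - 4 = 227] add 4: x sits inside (… - 4) ⇒ sub: (-3*(5*(-(-2*x)))) - 9 = 231.
Step 2. [(-3*(5*(-(-2*x)))) - 9 = 231] add 9: x sits inside (… - 9), so sub: -3*(5*(-(-2*x))) = 240.
Step 3. [-3*(5*(-(-2*x))) = 240] -3·(inner) — divide through by -3, so div: 5*(-(-2*x)) = -80.
Step 4. [5*(-(-2*x)) = -80] 5 out front; divide by 5, so div: -(-2*x) = -16.
Step 5. [-(-2*x) = -16] leading − — multiply by −1, so neg: -2*x = 16.
Step 6. [-2*x = 16] leading coefficient -2: divide by -2. So div: x = -8.

Answer: x ∈ {-8}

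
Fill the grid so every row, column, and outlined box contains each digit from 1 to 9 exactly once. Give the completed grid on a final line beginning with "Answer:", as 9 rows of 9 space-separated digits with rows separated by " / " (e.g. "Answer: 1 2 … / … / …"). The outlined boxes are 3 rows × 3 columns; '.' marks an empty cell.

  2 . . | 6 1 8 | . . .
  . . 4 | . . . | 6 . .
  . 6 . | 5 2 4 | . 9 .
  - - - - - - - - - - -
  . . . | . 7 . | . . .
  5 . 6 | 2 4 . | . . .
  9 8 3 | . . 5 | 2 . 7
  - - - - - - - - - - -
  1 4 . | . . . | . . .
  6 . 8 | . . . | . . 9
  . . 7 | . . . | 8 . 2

Step 1. [r9c1∈{3}] nothing but 3 survives at r9c1, so r9c1=3.
Step 2. [r6c8∈{1,4,6}] in row 6, 4 fits only at r6c8. So r6c8=4.
Step 3. [r8c7∈{1,3,4,5,7}] r8c7 is the only open cell in box 9 admitting 4 ⇒ r8c7=4.
Step 4. [r4c4∈{1,3,8,9}] in box 5, 8 fits only at r4c4, so r4c4=8.
Step 5. [r2c8∈{1,2,3,5,7,8}] row 2 places 2 nowhere but r2c8 ⇒ r2c8=2.
Step 6. [r7c5∈{3,5,6,8,9}] 8 has one home in row 7: r7c5. So r7c5=8.
Step 7. [r3c3∈{1}] r3c3's peers cover all but 1, so r3c3=1.
Step 8. [r2c9∈{1,3,5,8}] across row 2, 1 lands solely at r2c9 ⇒ r2c9=1.
Step 9. [r2c2∈{3,5,7,9}] 5 has one home in row 2: r2c2. So r2c2=5.
Step 10. [r9c2∈{9}] only 9 remains possible at r9c2 ⇒ r9c2=9.
Step 11. [r1c2∈{3,7}] 3 has one home in col 2: r1c2 ⇒ r1c2=3.
Step 12. [r6c4∈{1}] r6c4's peers cover all but 1 ⇒ r6c4=1.
Step 13. [r7c3∈{2,5}] in col 3, 5 fits only at r7c3, so r7c3=5.
Step 14. [r7c6∈{2,3,6,7,9}] 2 has one home in row 7: r7c6. So r7c6=2.
Step 15. [r7c4∈{3,7,9}] 9 has one home in row 7: r7c4 ⇒ r7c4=9.
Step 16. [r3c9∈{3,8}] r3c9 is the only open cell in box 3 admitting 8, so r3c9=8.
Step 17. [r5c9∈{3}] r5c9's peers cover all but 3. So r5c9=3.
Step 18. [r4c6∈{3,6,9}] across row 4, 3 lands solely at r4c6 ⇒ r4c6=3.
Step 19. [r4c7∈{1,5,9}] in row 4, 9 fits only at r4c7, so r4c7=9.
Step 20. [r7c9∈{6}] r7c9 has the single candidate 6 ⇒ r7c9=6.
Step 21. [r5c7∈{1}] r5c7 is down to just 1, so r5c7=1.
Step 22. [r1c7∈{5,7}] 5 has one home in col 7: r1c7 ⇒ r1c7=5.
Step 23. [r1c8∈{7}] r1c8 has the single candidate 7. So r1c8=7.
Step 24. [r2c5∈{3,9}] in col 5, 9 fits only at r2c5. So r2c5=9.
Step 25. [r8c5∈{3,5}] r8c5 is the only open cell in col 5 admitting 3, so r8c5=3.
Step 26. [r2c6∈{7}] r2c6 has the single candidate 7, so r2c6=7.
Step 27. [r8c8∈{1,5}] across row 8, 5 lands solely at r8c8, so r8c8=5.
Step 28. [r9c6∈{1,6}] r9c6 is the only open cell in col 6 admitting 6. So r9c6=6.
Step 29. [r4c3∈{2}] r4c3 is down to just 2. So r4c3=2.
Step 30. [r3c7∈{3}] r3c7 is down to just 3 ⇒ r3c7=3.
Step 31. [r8c6∈{1}] r8c6's peers cover all but 1, so r8c6=1.
Step 32. [r7c7∈{7}] only 7 remains possible at r7c7 ⇒ r7c7=7.
Step 33. [r6c5∈{6}] r6c5 is down to just 6 ⇒ r6c5=6.
Step 34. [r9c4∈{4}] r9c4 has the single candidate 4, so r9c4=4.
Step 35. [r2c1∈{8}] r2c1 has the single candidate 8, so r2c1=8.
Step 36. [r5c8∈{8}] only 8 remains possible at r5c8, so r5c8=8.
Step 37. [r8c4∈{7}] r8c4's peers cover all but 7 ⇒ r8c4=7.
Step 38. [r4c2∈{1}] r4c2 has the single candidate 1, so r4c2=1.
Step 39. [r4c9∈{5}] r4c9 is down to just 5. So r4c9=5.
Step 40. [r4c1∈{4}] r4c1 is down to just 4. So r4c1=4.
Step 41. [r5c2∈{7}] nothing but 7 survives at r5c2. So r5c2=7.
Step 42. [r4c8∈{6}] r4c8 is down to just 6, so r4c8=6.
Step 43. [r1c3∈{9}] r1c3 has the single candidate 9, so r1c3=9.
Step 44. [r8c2∈{2}] r8c2 is down to just 2 ⇒ r8c2=2.
Step 45. [r3c1∈{7}] r3c1's peers cover all but 7 ⇒ r3c1=7.
Step 46. [r7c8∈{3}] r7c8 is down to just 3, so r7c8=3.
Step 47. [r1c9∈{4}] r1c9's peers cover all but 4. So r1c9=4.
Step 48. [r9c5∈{5}] only 5 remains possible at r9c5, so r9c5=5.
Step 49. [r2c4∈{3}] r2c4 has the single candidate 3 ⇒ r2c4=3.
Step 50. [r5c6∈{9}] r5c6 has the single candidate 9 ⇒ r5c6=9.
Step 51. [r9c8∈{1}] nothing but 1 survives at r9c8, so r9c8=1.

Answer: 2 3 9 6 1 8 5 7 4 / 8 5 4 3 9 7 6 2 1 / 7 6 1 5 2 4 3 9 8 / 4 1 2 8 7 3 9 6 5 / 5 7 6 2 4 9 1 8 3 / 9 8 3 1 6 5 2 4 7 / 1 4 5 9 8 2 7 3 6 / 6 2 8 7 3 1 4 5 9 / 3 9 7 4 5 6 8 1 2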